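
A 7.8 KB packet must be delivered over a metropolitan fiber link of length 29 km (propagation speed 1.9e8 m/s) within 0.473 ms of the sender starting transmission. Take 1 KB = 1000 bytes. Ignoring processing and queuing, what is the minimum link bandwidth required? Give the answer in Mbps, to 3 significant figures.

195 Mbps

L = 62400 bits.
Propagation delay = 29000 / 190000000 = 0.152632 ms.
Transmission budget = 0.473 − 0.152632 = 0.320368 ms.
R ≥ L / t_tx = 62400 bits / 0.000320368 s = 195 Mbps.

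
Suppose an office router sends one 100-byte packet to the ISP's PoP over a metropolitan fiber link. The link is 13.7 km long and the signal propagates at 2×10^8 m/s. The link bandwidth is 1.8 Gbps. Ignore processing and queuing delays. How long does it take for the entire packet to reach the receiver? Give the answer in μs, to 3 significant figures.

L = 100 × 8 = 800 bits.
Transmission delay = L/R = 800 / 1800000000 = 0.444444 μs.
Propagation delay = d/s = 13700 m / 200000000 m/s = 68.5 μs.
Total = 68.9 μs.

68.9 μs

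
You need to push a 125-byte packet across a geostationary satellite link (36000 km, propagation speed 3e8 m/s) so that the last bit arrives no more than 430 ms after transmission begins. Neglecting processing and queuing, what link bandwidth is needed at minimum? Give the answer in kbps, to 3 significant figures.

L = 1000 bits.
Propagation delay = 36000000 / 300000000 = 120 ms.
Transmission budget = 430 − 120 = 310 ms.
R ≥ L / t_tx = 1000 bits / 0.31 s = 3.23 kbps.

3.23 kbps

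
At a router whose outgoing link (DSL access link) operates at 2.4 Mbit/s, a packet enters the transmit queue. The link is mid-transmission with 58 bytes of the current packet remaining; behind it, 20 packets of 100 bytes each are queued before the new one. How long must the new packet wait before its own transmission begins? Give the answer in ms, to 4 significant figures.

Each queued packet: L/R = 800/2400000 = 0.333333 ms.
20 queued → 6.66667 ms.
Plus remaining 464 bits of current packet: 0.193333 ms.
Queuing delay = 6.860 ms.

6.860 ms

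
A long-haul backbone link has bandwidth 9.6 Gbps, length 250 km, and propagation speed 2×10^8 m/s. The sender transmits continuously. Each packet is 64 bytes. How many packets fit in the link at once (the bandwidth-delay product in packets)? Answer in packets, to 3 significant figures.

23400 packets

Propagation delay = 250000 / 200000000 = 0.00125 s.
BDP = R × t_prop = 9600000000 × 0.00125 = 12000000 bits.
In packets of 512 bits: 23400 packets.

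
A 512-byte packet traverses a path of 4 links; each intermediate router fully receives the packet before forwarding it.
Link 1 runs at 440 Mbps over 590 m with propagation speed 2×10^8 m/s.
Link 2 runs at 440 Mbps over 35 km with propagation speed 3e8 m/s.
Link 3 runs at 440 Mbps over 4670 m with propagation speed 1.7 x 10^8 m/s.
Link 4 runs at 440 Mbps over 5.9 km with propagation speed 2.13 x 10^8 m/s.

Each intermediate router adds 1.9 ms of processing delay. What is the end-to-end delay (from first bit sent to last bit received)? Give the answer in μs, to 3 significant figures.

L = 512 × 8 = 4096 bits.
Transmission delay per hop = L/R = 4096/440000000 = 9.30909 μs; 4 hops → 37.2364 μs.
Propagation delays (d/s per hop): 2.95, 116.667, 27.4706, 27.6995 μs; sum = 174.787 μs.
Processing at 3 router(s): 3 × 1.9 ms = 5700 μs.
End-to-end = 5910 μs.

5910 μs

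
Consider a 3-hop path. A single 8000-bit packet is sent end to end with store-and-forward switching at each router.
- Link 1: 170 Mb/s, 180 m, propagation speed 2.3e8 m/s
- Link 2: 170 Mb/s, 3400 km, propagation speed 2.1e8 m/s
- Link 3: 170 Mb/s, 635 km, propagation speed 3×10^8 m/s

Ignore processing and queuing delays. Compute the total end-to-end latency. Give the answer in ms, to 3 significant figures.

18.4 ms

Transmission delay per hop = L/R = 8000/170000000 = 0.0470588 ms; 3 hops → 0.141176 ms.
Propagation delays (d/s per hop): 0.000782609, 16.1905, 2.11667 ms; sum = 18.3079 ms.
End-to-end = 18.4 ms.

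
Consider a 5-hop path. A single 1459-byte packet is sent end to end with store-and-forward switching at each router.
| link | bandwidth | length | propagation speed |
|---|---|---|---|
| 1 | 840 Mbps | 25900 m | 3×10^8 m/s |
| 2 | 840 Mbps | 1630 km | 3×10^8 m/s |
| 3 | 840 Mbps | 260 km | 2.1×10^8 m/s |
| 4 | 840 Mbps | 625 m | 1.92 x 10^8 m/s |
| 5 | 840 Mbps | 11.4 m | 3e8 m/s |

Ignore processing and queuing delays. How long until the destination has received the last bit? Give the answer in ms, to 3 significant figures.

L = 1459 × 8 = 11672 bits.
Transmission delay per hop = L/R = 11672/840000000 = 0.0138952 ms; 5 hops → 0.0694762 ms.
Propagation delays (d/s per hop): 0.0863333, 5.43333, 1.2381, 0.00325521, 3.8e-05 ms; sum = 6.76106 ms.
End-to-end = 6.83 ms.

6.83 ms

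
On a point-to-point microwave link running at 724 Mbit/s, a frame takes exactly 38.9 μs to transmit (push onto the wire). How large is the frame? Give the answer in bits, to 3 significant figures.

L = R × t_tx = 724000000 b/s × 3.89e-05 s = 28163.6 bits.

28200 bits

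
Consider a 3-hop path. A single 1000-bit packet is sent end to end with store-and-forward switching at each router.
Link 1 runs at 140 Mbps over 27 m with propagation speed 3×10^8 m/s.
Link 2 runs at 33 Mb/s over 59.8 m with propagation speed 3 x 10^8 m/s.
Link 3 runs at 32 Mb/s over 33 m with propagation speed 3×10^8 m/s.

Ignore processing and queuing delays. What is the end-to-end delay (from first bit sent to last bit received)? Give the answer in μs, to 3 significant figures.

Transmission delays (L/R per hop): 7.14286, 30.303, 31.25 μs; sum = 68.6959 μs.
Propagation delays (d/s per hop): 0.09, 0.199333, 0.11 μs; sum = 0.399333 μs.
End-to-end = 69.1 μs.

69.1 μs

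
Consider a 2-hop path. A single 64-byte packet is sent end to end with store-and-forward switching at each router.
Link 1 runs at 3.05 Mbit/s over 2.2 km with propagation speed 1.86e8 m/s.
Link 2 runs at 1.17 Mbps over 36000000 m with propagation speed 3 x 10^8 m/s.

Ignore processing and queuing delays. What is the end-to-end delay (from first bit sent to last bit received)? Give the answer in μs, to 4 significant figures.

120600 μs

L = 64 × 8 = 512 bits.
Transmission delays (L/R per hop): 167.869, 437.607 μs; sum = 605.476 μs.
Propagation delays (d/s per hop): 11.828, 120000 μs; sum = 120012 μs.
End-to-end = 120600 μs.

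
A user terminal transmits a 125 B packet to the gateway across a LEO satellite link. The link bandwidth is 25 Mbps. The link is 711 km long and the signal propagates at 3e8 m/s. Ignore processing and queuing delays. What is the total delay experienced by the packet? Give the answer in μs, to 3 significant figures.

2410 μs

L = 125 × 8 = 1000 bits.
Transmission delay = L/R = 1000 / 25000000 = 40 μs.
Propagation delay = d/s = 711000 m / 300000000 m/s = 2370 μs.
Total = 2410 μs.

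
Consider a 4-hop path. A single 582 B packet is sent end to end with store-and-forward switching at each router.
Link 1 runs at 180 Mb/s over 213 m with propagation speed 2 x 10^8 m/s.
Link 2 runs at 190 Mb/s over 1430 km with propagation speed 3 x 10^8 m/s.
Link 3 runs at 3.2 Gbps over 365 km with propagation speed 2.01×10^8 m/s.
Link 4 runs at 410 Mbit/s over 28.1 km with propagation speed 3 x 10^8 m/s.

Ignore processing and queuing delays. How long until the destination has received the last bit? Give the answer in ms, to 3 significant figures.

L = 582 × 8 = 4656 bits.
Transmission delays (L/R per hop): 0.0258667, 0.0245053, 0.001455, 0.0113561 ms; sum = 0.063183 ms.
Propagation delays (d/s per hop): 0.001065, 4.76667, 1.81592, 0.0936667 ms; sum = 6.67732 ms.
End-to-end = 6.74 ms.

6.74 ms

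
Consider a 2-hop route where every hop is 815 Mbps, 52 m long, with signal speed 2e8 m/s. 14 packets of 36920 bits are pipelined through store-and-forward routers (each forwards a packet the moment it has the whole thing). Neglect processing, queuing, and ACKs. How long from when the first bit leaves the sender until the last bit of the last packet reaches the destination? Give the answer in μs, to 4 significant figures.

Per-hop transmission t_tx = L/R = 36920/815000000 = 45.3006 μs.
Per-hop propagation t_prop = 52/200000000 = 0.26 μs.
Pipeline fill: first packet needs 2·t_tx to clear all hops; remaining 13 packets each add one t_tx.
Total = (2+14-1)·t_tx + 2·t_prop = 15·45.3006 + 2·0.26 = 680.0 μs.

680.0 μs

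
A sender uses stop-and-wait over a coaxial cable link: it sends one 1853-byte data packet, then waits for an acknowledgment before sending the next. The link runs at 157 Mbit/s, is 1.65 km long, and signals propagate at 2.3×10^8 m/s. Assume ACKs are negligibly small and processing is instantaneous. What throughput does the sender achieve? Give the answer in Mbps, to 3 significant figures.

t_tx = L/R = 14824/157000000 = 9.44204e-05 s.
t_prop = 1650/2.3e+08 = 7.17391e-06 s; RTT = 1.43478e-05 s.
Cycle = t_tx + RTT = 0.000108768 s.
Throughput = L / cycle = 14824 / 0.000108768 = 136 Mbps.

136 Mbps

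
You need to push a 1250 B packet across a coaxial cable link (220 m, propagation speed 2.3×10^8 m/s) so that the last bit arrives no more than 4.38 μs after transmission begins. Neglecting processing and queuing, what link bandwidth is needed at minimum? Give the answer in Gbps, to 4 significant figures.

2.921 Gbps

L = 10000 bits.
Propagation delay = 220 / 2.3e+08 = 0.956522 μs.
Transmission budget = 4.38 − 0.956522 = 3.42348 μs.
R ≥ L / t_tx = 10000 bits / 3.42348e-06 s = 2.921 Gbps.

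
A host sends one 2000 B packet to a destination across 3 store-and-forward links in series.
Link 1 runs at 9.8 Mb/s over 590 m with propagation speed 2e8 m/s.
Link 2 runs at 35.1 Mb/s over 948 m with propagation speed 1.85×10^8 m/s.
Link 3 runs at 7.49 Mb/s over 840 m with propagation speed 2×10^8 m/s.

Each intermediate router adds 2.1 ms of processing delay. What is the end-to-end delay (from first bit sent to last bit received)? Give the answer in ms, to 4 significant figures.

8.437 ms

L = 2000 × 8 = 16000 bits.
Transmission delays (L/R per hop): 1.63265, 0.45584, 2.13618 ms; sum = 4.22468 ms.
Propagation delays (d/s per hop): 0.00295, 0.00512432, 0.0042 ms; sum = 0.0122743 ms.
Processing at 2 router(s): 2 × 2.1 ms = 4.2 ms.
End-to-end = 8.437 ms.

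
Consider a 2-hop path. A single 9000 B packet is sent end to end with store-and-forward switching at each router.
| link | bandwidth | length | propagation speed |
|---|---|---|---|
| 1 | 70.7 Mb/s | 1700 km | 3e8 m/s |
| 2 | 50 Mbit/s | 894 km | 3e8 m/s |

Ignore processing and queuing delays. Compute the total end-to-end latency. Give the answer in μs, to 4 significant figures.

L = 9000 × 8 = 72000 bits.
Transmission delays (L/R per hop): 1018.39, 1440 μs; sum = 2458.39 μs.
Propagation delays (d/s per hop): 5666.67, 2980 μs; sum = 8646.67 μs.
End-to-end = 11110 μs.

11110 μs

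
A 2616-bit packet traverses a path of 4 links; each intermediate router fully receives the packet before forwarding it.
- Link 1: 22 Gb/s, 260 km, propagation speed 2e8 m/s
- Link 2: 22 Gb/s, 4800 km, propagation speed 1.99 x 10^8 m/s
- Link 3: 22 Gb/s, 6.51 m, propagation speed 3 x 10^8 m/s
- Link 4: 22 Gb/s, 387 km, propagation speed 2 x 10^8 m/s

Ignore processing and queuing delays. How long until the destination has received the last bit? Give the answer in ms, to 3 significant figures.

27.4 ms

Transmission delay per hop = L/R = 2616/22000000000 = 0.000118909 ms; 4 hops → 0.000475636 ms.
Propagation delays (d/s per hop): 1.3, 24.1206, 2.17e-05, 1.935 ms; sum = 27.3556 ms.
End-to-end = 27.4 ms.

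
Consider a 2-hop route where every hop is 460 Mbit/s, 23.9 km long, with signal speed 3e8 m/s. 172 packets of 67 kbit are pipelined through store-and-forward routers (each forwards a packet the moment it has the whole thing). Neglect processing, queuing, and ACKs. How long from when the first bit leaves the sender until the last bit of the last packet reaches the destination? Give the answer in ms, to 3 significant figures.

Per-hop transmission t_tx = L/R = 67000/460000000 = 0.145652 ms.
Per-hop propagation t_prop = 23900/300000000 = 0.0796667 ms.
Pipeline fill: first packet needs 2·t_tx to clear all hops; remaining 171 packets each add one t_tx.
Total = (2+172-1)·t_tx + 2·t_prop = 173·0.145652 + 2·0.0796667 = 25.4 ms.

25.4 ms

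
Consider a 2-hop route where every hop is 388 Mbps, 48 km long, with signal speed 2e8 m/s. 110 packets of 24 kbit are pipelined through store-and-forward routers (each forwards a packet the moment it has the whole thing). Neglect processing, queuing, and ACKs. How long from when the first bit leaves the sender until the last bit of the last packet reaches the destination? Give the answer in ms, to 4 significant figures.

7.346 ms

Per-hop transmission t_tx = L/R = 24000/388000000 = 0.0618557 ms.
Per-hop propagation t_prop = 48000/200000000 = 0.24 ms.
Pipeline fill: first packet needs 2·t_tx to clear all hops; remaining 109 packets each add one t_tx.
Total = (2+110-1)·t_tx + 2·t_prop = 111·0.0618557 + 2·0.24 = 7.346 ms.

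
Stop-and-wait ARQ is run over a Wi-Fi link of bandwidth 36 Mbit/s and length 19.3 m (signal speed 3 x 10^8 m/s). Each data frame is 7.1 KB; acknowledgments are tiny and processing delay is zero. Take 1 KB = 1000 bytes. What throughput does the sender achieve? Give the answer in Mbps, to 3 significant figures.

36.0 Mbps

t_tx = L/R = 56800/36000000 = 0.00157778 s.
t_prop = 19.3/300000000 = 6.43333e-08 s; RTT = 1.28667e-07 s.
Cycle = t_tx + RTT = 0.00157791 s.
Throughput = L / cycle = 56800 / 0.00157791 = 36.0 Mbps.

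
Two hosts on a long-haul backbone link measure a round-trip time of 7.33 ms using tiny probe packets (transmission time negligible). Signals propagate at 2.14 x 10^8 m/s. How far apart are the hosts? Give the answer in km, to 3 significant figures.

784 km

One-way propagation = RTT/2 = 3.665 ms.
d = s × t = 214000000 × 0.003665 = 784 km.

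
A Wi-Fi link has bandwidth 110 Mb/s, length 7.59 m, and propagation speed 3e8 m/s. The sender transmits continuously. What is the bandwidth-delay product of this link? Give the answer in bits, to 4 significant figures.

Propagation delay = 7.59 / 300000000 = 2.53e-08 s.
BDP = R × t_prop = 110000000 × 2.53e-08 = 2.783 bits.

2.783 bits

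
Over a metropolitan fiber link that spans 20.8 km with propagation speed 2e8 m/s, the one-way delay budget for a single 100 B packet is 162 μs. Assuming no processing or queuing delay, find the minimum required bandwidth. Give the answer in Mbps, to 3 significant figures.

L = 800 bits.
Propagation delay = 20800 / 200000000 = 104 μs.
Transmission budget = 162 − 104 = 58 μs.
R ≥ L / t_tx = 800 bits / 5.8e-05 s = 13.8 Mbps.

13.8 Mbps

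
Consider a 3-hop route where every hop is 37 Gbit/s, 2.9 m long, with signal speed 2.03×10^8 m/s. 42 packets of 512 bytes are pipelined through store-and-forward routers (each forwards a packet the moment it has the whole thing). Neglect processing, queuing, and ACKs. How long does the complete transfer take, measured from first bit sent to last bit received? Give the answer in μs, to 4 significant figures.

Per-hop transmission t_tx = L/R = 4096/37000000000 = 0.110703 μs.
Per-hop propagation t_prop = 2.9/2.03e+08 = 0.0142857 μs.
Pipeline fill: first packet needs 3·t_tx to clear all hops; remaining 41 packets each add one t_tx.
Total = (3+42-1)·t_tx + 3·t_prop = 44·0.110703 + 3·0.0142857 = 4.914 μs.

4.914 μs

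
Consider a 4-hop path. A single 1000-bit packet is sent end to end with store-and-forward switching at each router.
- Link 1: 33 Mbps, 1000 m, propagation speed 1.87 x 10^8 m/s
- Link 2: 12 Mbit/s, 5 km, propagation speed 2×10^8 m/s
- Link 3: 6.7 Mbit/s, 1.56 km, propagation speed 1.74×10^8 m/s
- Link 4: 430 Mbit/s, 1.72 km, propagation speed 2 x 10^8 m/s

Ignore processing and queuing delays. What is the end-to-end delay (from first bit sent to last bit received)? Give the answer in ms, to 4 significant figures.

0.3131 ms

Transmission delays (L/R per hop): 0.030303, 0.0833333, 0.149254, 0.00232558 ms; sum = 0.265216 ms.
Propagation delays (d/s per hop): 0.00534759, 0.025, 0.00896552, 0.0086 ms; sum = 0.0479131 ms.
End-to-end = 0.3131 ms.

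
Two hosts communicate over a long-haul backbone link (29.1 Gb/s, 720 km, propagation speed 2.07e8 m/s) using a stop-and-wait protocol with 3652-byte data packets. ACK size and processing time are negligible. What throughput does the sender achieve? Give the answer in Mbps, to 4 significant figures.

4.199 Mbps

t_tx = L/R = 29216/29100000000 = 1.00399e-06 s.
t_prop = 720000/2.07e+08 = 0.00347826 s; RTT = 0.00695652 s.
Cycle = t_tx + RTT = 0.00695753 s.
Throughput = L / cycle = 29216 / 0.00695753 = 4.199 Mbps.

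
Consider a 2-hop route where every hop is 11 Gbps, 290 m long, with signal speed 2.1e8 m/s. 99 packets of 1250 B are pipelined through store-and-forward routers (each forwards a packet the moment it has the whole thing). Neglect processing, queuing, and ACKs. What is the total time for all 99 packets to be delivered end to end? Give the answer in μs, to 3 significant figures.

93.7 μs

Per-hop transmission t_tx = L/R = 10000/11000000000 = 0.909091 μs.
Per-hop propagation t_prop = 290/210000000 = 1.38095 μs.
Pipeline fill: first packet needs 2·t_tx to clear all hops; remaining 98 packets each add one t_tx.
Total = (2+99-1)·t_tx + 2·t_prop = 100·0.909091 + 2·1.38095 = 93.7 μs.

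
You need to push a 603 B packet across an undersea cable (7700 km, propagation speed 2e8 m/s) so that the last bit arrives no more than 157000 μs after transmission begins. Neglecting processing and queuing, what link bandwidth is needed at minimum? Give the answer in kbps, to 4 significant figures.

L = 4824 bits.
Propagation delay = 7700000 / 200000000 = 38500 μs.
Transmission budget = 157000 − 38500 = 118500 μs.
R ≥ L / t_tx = 4824 bits / 0.1185 s = 40.71 kbps.

40.71 kbps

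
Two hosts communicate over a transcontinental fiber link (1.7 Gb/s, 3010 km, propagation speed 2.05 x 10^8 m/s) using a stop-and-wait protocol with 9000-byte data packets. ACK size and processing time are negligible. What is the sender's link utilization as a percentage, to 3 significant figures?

t_tx = L/R = 72000/1700000000 = 4.23529e-05 s.
t_prop = 3010000/2.05e+08 = 0.0146829 s; RTT = 0.0293659 s.
Cycle = t_tx + RTT = 0.0294082 s.
Utilization = t_tx / cycle = 4.23529e-05/0.0294082 = 0.144 %.

0.144 %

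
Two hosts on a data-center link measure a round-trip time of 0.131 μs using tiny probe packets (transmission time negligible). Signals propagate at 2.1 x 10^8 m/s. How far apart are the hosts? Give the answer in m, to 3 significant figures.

One-way propagation = RTT/2 = 0.0655 μs.
d = s × t = 210000000 × 6.55e-08 = 13.8 m.

13.8 m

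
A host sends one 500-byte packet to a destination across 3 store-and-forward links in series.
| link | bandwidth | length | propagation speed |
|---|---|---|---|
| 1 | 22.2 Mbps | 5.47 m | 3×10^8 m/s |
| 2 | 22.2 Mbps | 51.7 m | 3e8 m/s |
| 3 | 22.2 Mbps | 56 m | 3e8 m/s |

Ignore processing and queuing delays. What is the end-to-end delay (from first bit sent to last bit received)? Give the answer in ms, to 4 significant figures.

L = 500 × 8 = 4000 bits.
Transmission delay per hop = L/R = 4000/22200000 = 0.18018 ms; 3 hops → 0.540541 ms.
Propagation delays (d/s per hop): 1.82333e-05, 0.000172333, 0.000186667 ms; sum = 0.000377233 ms.
End-to-end = 0.5409 ms.

0.5409 ms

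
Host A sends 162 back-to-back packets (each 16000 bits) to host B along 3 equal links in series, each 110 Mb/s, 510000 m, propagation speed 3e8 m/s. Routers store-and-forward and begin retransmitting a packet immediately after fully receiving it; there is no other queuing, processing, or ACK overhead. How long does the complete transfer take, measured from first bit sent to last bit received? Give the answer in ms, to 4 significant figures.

28.95 ms

Per-hop transmission t_tx = L/R = 16000/110000000 = 0.145455 ms.
Per-hop propagation t_prop = 510000/300000000 = 1.7 ms.
Pipeline fill: first packet needs 3·t_tx to clear all hops; remaining 161 packets each add one t_tx.
Total = (3+162-1)·t_tx + 3·t_prop = 164·0.145455 + 3·1.7 = 28.95 ms.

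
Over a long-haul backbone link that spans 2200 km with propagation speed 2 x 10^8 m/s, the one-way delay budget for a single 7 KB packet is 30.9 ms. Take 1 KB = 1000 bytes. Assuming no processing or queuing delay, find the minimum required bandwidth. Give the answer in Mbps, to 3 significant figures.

2.81 Mbps

L = 56000 bits.
Propagation delay = 2200000 / 200000000 = 11 ms.
Transmission budget = 30.9 − 11 = 19.9 ms.
R ≥ L / t_tx = 56000 bits / 0.0199 s = 2.81 Mbps.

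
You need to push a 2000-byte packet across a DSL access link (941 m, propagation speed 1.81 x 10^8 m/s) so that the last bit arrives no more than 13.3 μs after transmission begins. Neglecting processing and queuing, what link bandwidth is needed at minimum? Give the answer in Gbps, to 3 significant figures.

L = 16000 bits.
Propagation delay = 941 / 181000000 = 5.1989 μs.
Transmission budget = 13.3 − 5.1989 = 8.1011 μs.
R ≥ L / t_tx = 16000 bits / 8.1011e-06 s = 1.98 Gbps.

1.98 Gbps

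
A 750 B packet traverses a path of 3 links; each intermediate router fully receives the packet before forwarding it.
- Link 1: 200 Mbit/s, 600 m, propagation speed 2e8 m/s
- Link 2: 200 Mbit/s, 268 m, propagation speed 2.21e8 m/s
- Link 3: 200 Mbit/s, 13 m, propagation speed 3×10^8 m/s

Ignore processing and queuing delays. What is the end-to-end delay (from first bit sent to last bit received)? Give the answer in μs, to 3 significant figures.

L = 750 × 8 = 6000 bits.
Transmission delay per hop = L/R = 6000/200000000 = 30 μs; 3 hops → 90 μs.
Propagation delays (d/s per hop): 3, 1.21267, 0.0433333 μs; sum = 4.256 μs.
End-to-end = 94.3 μs.

94.3 μs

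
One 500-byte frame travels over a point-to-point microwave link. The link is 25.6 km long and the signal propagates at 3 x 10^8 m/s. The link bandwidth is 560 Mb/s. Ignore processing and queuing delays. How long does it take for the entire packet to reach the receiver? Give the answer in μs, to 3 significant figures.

L = 500 × 8 = 4000 bits.
Transmission delay = L/R = 4000 / 560000000 = 7.14286 μs.
Propagation delay = d/s = 25600 m / 300000000 m/s = 85.3333 μs.
Total = 92.5 μs.

92.5 μs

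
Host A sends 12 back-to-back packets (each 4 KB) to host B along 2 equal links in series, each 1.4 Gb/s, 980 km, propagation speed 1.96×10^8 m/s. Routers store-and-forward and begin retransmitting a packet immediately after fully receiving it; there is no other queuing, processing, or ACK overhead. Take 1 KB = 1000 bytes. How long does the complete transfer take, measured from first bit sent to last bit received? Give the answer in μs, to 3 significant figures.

10300 μs

Per-hop transmission t_tx = L/R = 32000/1400000000 = 22.8571 μs.
Per-hop propagation t_prop = 980000/196000000 = 5000 μs.
Pipeline fill: first packet needs 2·t_tx to clear all hops; remaining 11 packets each add one t_tx.
Total = (2+12-1)·t_tx + 2·t_prop = 13·22.8571 + 2·5000 = 10300 μs.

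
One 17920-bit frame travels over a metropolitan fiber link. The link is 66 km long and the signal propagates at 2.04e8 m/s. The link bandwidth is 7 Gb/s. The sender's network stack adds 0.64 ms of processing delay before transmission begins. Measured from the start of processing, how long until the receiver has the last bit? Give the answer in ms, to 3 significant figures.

0.966 ms

Transmission delay = L/R = 17920 / 7000000000 = 0.00256 ms.
Propagation delay = d/s = 66000 m / 204000000 m/s = 0.323529 ms.
Plus processing delay 0.64 ms = 0.64 ms.
Total = 0.966 ms.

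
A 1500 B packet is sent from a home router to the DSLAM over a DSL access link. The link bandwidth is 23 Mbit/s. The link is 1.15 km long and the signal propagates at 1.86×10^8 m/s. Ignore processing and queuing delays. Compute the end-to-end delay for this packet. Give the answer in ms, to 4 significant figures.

L = 1500 × 8 = 12000 bits.
Transmission delay = L/R = 12000 / 23000000 = 0.521739 ms.
Propagation delay = d/s = 1150 m / 186000000 m/s = 0.0061828 ms.
Total = 0.5279 ms.

0.5279 ms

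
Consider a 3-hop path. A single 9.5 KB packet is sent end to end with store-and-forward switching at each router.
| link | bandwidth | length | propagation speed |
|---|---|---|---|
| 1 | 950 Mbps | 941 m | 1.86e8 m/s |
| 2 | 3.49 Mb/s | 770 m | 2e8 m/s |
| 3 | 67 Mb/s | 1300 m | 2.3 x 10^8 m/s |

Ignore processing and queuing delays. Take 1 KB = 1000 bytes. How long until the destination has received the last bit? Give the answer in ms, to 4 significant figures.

L = 76000 bits.
Transmission delays (L/R per hop): 0.08, 21.7765, 1.13433 ms; sum = 22.9908 ms.
Propagation delays (d/s per hop): 0.00505914, 0.00385, 0.00565217 ms; sum = 0.0145613 ms.
End-to-end = 23.01 ms.

23.01 ms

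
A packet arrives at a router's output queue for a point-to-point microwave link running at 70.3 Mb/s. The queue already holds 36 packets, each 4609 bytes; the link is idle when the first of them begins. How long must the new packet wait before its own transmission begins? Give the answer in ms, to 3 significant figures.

Each queued packet: L/R = 36872/70300000 = 0.524495 ms.
36 queued → 18.8818 ms.
Queuing delay = 18.9 ms.

18.9 ms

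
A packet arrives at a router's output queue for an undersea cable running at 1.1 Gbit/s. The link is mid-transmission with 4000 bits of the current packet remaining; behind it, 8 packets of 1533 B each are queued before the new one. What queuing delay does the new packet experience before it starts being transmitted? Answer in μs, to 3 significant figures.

Each queued packet: L/R = 12264/1100000000 = 11.1491 μs.
8 queued → 89.1927 μs.
Plus remaining 4000 bits of current packet: 3.63636 μs.
Queuing delay = 92.8 μs.

92.8 μs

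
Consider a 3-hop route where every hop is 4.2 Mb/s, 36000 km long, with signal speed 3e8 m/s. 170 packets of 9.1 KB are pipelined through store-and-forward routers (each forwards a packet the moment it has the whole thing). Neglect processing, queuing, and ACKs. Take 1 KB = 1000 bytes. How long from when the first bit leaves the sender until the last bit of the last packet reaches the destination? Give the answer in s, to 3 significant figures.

3.34 s

Per-hop transmission t_tx = L/R = 72800/4200000 = 0.0173333 s.
Per-hop propagation t_prop = 36000000/300000000 = 0.12 s.
Pipeline fill: first packet needs 3·t_tx to clear all hops; remaining 169 packets each add one t_tx.
Total = (3+170-1)·t_tx + 3·t_prop = 172·0.0173333 + 3·0.12 = 3.34 s.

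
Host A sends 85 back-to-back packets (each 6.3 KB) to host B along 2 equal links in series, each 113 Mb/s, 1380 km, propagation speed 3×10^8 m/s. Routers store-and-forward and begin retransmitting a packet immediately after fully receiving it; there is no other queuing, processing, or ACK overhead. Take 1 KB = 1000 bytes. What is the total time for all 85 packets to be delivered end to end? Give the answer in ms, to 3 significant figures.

47.6 ms

Per-hop transmission t_tx = L/R = 50400/113000000 = 0.446018 ms.
Per-hop propagation t_prop = 1380000/300000000 = 4.6 ms.
Pipeline fill: first packet needs 2·t_tx to clear all hops; remaining 84 packets each add one t_tx.
Total = (2+85-1)·t_tx + 2·t_prop = 86·0.446018 + 2·4.6 = 47.6 ms.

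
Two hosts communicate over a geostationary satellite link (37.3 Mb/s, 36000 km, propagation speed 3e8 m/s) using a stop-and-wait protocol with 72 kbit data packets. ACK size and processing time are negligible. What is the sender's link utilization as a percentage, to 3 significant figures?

t_tx = L/R = 72000/37300000 = 0.00193029 s.
t_prop = 36000000/300000000 = 0.12 s; RTT = 0.24 s.
Cycle = t_tx + RTT = 0.24193 s.
Utilization = t_tx / cycle = 0.00193029/0.24193 = 0.798 %.

0.798 %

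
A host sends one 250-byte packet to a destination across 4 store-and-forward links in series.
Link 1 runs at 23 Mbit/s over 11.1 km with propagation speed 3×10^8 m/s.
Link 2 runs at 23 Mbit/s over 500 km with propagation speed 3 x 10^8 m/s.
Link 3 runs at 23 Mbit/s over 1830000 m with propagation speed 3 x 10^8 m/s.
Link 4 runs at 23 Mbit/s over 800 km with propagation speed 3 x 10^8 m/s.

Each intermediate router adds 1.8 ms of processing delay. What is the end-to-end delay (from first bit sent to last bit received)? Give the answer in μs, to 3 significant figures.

L = 250 × 8 = 2000 bits.
Transmission delay per hop = L/R = 2000/23000000 = 86.9565 μs; 4 hops → 347.826 μs.
Propagation delays (d/s per hop): 37, 1666.67, 6100, 2666.67 μs; sum = 10470.3 μs.
Processing at 3 router(s): 3 × 1.8 ms = 5400 μs.
End-to-end = 16200 μs.

16200 μs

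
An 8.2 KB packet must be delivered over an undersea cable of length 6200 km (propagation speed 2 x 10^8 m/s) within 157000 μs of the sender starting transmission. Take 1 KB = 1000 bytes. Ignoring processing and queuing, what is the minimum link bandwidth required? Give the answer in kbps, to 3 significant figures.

L = 65600 bits.
Propagation delay = 6200000 / 200000000 = 31000 μs.
Transmission budget = 157000 − 31000 = 126000 μs.
R ≥ L / t_tx = 65600 bits / 0.126 s = 521 kbps.

521 kbps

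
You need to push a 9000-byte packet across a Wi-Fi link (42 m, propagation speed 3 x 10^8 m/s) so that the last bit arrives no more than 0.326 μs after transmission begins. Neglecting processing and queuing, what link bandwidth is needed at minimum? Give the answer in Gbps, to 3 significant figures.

387 Gbps

L = 72000 bits.
Propagation delay = 42 / 300000000 = 0.14 μs.
Transmission budget = 0.326 − 0.14 = 0.186 μs.
R ≥ L / t_tx = 72000 bits / 1.86e-07 s = 387 Gbps.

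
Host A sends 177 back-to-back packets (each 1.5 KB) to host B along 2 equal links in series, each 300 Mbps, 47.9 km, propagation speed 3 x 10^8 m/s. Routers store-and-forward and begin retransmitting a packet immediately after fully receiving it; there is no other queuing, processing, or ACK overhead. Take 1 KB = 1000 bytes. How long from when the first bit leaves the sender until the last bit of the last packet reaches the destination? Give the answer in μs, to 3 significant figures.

7440 μs

Per-hop transmission t_tx = L/R = 12000/300000000 = 40 μs.
Per-hop propagation t_prop = 47900/300000000 = 159.667 μs.
Pipeline fill: first packet needs 2·t_tx to clear all hops; remaining 176 packets each add one t_tx.
Total = (2+177-1)·t_tx + 2·t_prop = 178·40 + 2·159.667 = 7440 μs.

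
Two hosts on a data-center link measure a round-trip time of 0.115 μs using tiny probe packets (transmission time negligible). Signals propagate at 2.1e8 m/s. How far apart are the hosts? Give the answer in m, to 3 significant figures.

One-way propagation = RTT/2 = 0.0575 μs.
d = s × t = 210000000 × 5.75e-08 = 12.1 m.

12.1 m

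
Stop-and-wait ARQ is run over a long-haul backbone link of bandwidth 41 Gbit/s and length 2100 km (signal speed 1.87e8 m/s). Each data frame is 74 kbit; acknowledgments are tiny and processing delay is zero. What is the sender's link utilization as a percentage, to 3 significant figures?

t_tx = L/R = 74000/41000000000 = 1.80488e-06 s.
t_prop = 2100000/187000000 = 0.0112299 s; RTT = 0.0224599 s.
Cycle = t_tx + RTT = 0.0224617 s.
Utilization = t_tx / cycle = 1.80488e-06/0.0224617 = 0.00804 %.

0.00804 %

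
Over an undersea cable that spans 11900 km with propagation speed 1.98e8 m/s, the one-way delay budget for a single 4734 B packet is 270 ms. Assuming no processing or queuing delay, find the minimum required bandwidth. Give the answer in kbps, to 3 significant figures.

180 kbps

L = 37872 bits.
Propagation delay = 11900000 / 198000000 = 60.101 ms.
Transmission budget = 270 − 60.101 = 209.899 ms.
R ≥ L / t_tx = 37872 bits / 0.209899 s = 180 kbps.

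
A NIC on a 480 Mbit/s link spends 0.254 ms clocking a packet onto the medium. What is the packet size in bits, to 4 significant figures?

121900 bits

L = R × t_tx = 480000000 b/s × 0.000254 s = 121920 bits.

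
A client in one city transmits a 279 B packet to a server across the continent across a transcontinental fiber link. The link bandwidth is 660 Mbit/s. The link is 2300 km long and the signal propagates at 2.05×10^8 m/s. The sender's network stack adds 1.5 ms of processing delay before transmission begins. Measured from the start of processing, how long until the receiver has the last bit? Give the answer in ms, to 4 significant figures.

12.72 ms

L = 279 × 8 = 2232 bits.
Transmission delay = L/R = 2232 / 660000000 = 0.00338182 ms.
Propagation delay = d/s = 2300000 m / 2.05e+08 m/s = 11.2195 ms.
Plus processing delay 1.5 ms = 1.5 ms.
Total = 12.72 ms.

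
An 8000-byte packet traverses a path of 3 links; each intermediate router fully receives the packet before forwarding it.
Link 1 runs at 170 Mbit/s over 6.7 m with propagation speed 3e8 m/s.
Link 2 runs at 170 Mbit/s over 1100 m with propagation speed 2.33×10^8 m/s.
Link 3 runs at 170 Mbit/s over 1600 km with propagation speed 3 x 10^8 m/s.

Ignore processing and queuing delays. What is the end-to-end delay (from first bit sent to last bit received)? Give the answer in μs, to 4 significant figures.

L = 8000 × 8 = 64000 bits.
Transmission delay per hop = L/R = 64000/170000000 = 376.471 μs; 3 hops → 1129.41 μs.
Propagation delays (d/s per hop): 0.0223333, 4.72103, 5333.33 μs; sum = 5338.08 μs.
End-to-end = 6467 μs.

6467 μs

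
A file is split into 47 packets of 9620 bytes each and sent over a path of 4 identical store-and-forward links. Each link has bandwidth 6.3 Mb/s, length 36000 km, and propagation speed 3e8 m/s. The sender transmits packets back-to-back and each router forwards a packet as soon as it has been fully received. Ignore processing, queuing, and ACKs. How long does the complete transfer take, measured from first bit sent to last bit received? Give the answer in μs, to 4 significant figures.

Per-hop transmission t_tx = L/R = 76960/6300000 = 12215.9 μs.
Per-hop propagation t_prop = 36000000/300000000 = 120000 μs.
Pipeline fill: first packet needs 4·t_tx to clear all hops; remaining 46 packets each add one t_tx.
Total = (4+47-1)·t_tx + 4·t_prop = 50·12215.9 + 4·120000 = 1091000 μs.

1091000 μs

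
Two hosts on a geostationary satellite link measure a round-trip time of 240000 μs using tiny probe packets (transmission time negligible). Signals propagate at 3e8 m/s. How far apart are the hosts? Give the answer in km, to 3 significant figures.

One-way propagation = RTT/2 = 120000 μs.
d = s × t = 300000000 × 0.12 = 36000 km.

36000 km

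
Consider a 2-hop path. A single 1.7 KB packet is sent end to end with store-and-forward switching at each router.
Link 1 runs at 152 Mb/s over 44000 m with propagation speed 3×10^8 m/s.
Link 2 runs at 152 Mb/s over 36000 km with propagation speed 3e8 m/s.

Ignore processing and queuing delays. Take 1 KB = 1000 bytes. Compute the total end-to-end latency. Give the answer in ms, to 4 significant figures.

L = 13600 bits.
Transmission delay per hop = L/R = 13600/152000000 = 0.0894737 ms; 2 hops → 0.178947 ms.
Propagation delays (d/s per hop): 0.146667, 120 ms; sum = 120.147 ms.
End-to-end = 120.3 ms.

120.3 ms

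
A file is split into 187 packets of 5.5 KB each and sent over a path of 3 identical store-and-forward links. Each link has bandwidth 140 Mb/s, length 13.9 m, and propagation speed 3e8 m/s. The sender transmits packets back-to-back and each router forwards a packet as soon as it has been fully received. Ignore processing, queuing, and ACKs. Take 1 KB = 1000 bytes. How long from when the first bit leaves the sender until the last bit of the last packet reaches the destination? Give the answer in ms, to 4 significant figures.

Per-hop transmission t_tx = L/R = 44000/140000000 = 0.314286 ms.
Per-hop propagation t_prop = 13.9/300000000 = 4.63333e-05 ms.
Pipeline fill: first packet needs 3·t_tx to clear all hops; remaining 186 packets each add one t_tx.
Total = (3+187-1)·t_tx + 3·t_prop = 189·0.314286 + 3·4.63333e-05 = 59.40 ms.

59.40 ms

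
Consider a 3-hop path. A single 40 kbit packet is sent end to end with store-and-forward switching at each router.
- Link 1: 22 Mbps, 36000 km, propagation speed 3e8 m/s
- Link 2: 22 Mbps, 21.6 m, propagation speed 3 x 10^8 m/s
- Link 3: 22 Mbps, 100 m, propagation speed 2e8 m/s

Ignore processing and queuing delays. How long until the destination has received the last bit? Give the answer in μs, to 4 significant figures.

125500 μs

L = 40000 bits.
Transmission delay per hop = L/R = 40000/22000000 = 1818.18 μs; 3 hops → 5454.55 μs.
Propagation delays (d/s per hop): 120000, 0.072, 0.5 μs; sum = 120001 μs.
End-to-end = 125500 μs.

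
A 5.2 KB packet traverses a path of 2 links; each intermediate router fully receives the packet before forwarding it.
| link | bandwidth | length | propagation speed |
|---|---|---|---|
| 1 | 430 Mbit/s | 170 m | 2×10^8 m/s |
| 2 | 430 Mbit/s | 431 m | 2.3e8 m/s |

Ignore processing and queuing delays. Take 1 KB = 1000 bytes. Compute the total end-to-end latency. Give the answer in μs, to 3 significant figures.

L = 41600 bits.
Transmission delay per hop = L/R = 41600/430000000 = 96.7442 μs; 2 hops → 193.488 μs.
Propagation delays (d/s per hop): 0.85, 1.87391 μs; sum = 2.72391 μs.
End-to-end = 196 μs.

196 μs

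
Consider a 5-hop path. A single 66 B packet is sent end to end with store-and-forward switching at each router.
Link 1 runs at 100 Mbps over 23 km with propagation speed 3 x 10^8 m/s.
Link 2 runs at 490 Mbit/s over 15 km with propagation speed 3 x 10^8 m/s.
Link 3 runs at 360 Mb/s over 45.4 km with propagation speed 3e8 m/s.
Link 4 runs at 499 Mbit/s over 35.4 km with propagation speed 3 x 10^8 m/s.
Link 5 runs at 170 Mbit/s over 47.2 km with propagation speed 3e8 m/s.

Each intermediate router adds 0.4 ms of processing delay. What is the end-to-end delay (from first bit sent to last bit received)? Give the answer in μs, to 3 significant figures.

L = 66 × 8 = 528 bits.
Transmission delays (L/R per hop): 5.28, 1.07755, 1.46667, 1.05812, 3.10588 μs; sum = 11.9882 μs.
Propagation delays (d/s per hop): 76.6667, 50, 151.333, 118, 157.333 μs; sum = 553.333 μs.
Processing at 4 router(s): 4 × 0.4 ms = 1600 μs.
End-to-end = 2170 μs.

2170 μs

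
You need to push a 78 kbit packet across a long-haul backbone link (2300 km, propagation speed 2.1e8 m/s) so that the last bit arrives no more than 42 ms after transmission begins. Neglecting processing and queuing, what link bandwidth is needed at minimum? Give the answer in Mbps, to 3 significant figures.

2.51 Mbps

Propagation delay = 2300000 / 210000000 = 10.9524 ms.
Transmission budget = 42 − 10.9524 = 31.0476 ms.
R ≥ L / t_tx = 78000 bits / 0.0310476 s = 2.51 Mbps.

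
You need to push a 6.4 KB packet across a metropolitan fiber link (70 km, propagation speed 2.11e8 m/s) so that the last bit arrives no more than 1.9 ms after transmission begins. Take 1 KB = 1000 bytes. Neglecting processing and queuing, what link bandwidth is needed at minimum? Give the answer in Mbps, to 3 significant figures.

L = 51200 bits.
Propagation delay = 70000 / 211000000 = 0.331754 ms.
Transmission budget = 1.9 − 0.331754 = 1.56825 ms.
R ≥ L / t_tx = 51200 bits / 0.00156825 s = 32.6 Mbps.

32.6 Mbps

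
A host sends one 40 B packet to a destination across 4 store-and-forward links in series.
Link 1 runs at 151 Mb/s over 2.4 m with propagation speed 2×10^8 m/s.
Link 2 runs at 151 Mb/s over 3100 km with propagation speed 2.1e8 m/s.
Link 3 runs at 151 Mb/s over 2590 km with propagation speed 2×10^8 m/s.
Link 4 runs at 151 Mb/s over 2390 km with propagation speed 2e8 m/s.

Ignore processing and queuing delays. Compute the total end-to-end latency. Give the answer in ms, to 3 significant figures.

L = 40 × 8 = 320 bits.
Transmission delay per hop = L/R = 320/151000000 = 0.00211921 ms; 4 hops → 0.00847682 ms.
Propagation delays (d/s per hop): 1.2e-05, 14.7619, 12.95, 11.95 ms; sum = 39.6619 ms.
End-to-end = 39.7 ms.

39.7 ms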